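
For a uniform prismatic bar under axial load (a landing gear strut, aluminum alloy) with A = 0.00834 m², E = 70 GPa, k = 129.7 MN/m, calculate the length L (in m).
Model: a uniform prismatic bar under axial load, so k = (A·E) / L.
Solve for L: L = (A·E) / k.
Convert to SI units:
  E = 70 GPa = 7 × 10¹⁰ Pa
  k = 129.7 MN/m = 1.297 × 10⁸ N/m
Substitute:
  L = (0.00834 × (7 × 10¹⁰)) / (1.297 × 10⁸)
  L = 4.501 m
Final answer: L = 4.501 m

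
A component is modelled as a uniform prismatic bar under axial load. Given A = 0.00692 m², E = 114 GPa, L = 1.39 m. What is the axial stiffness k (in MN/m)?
Model: a uniform prismatic bar under axial load, so k = (A·E) / L.
Convert to SI units:
  E = 114 GPa = 1.14 × 10¹¹ Pa
Substitute:
  k = (0.00692 × (1.14 × 10¹¹)) / 1.39
  k = 5.675 × 10⁸ N/m
Convert: k = 5.675 × 10⁸ N/m = 567.5 MN/m
Final answer: k = 567.5 MN/m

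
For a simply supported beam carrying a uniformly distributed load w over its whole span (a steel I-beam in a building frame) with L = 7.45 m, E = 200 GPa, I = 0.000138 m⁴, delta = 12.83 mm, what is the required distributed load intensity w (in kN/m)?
Model: a simply supported beam carrying a uniformly distributed load w over its whole span, so delta = (5·w·L^4) / (384·E·I).
Solve for w: w = (384·delta·E·I) / (5·L^4).
Convert to SI units:
  E = 200 GPa = 2 × 10¹¹ Pa
  delta = 12.83 mm = 0.01283 m
Substitute:
  w = (384 × 0.01283 × (2 × 10¹¹) × 0.000138) / (5 × 7.45^4)
  w = 8828 N/m
Convert: w = 8828 N/m = 8.828 kN/m
Final answer: w = 8.828 kN/m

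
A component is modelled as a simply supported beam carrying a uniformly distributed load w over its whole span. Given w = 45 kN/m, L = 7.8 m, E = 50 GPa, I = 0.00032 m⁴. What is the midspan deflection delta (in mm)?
Model: a simply supported beam carrying a uniformly distributed load w over its whole span, so delta = (5·w·L^4) / (384·E·I).
Convert to SI units:
  w = 45 kN/m = 45000 N/m
  E = 50 GPa = 5 × 10¹⁰ Pa
Substitute:
  delta = (5 × 45000 × 7.8^4) / (384 × (5 × 10¹⁰) × 0.00032)
  delta = 0.1356 m
Convert: delta = 0.1356 m = 135.6 mm
Final answer: delta = 135.6 mm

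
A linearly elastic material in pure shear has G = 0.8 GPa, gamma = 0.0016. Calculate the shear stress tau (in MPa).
Model: a linearly elastic material in pure shear, so tau = G·gamma.
Convert to SI units:
  G = 0.8 GPa = 8 × 10⁸ Pa
Substitute:
  tau = (8 × 10⁸) × 0.0016
  tau = 1.28 × 10⁶ Pa
Convert: tau = 1.28 × 10⁶ Pa = 1.28 MPa
Final answer: tau = 1.28 MPa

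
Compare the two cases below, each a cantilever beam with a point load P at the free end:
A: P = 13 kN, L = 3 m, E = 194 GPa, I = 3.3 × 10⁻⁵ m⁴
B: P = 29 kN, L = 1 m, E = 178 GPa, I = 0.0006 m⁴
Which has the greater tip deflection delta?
Model: a cantilever beam with a point load P at the free end, so delta = (P·L^3) / (3·E·I) (SI units).
  A: delta = (13000 × 3^3) / (3 × (1.94 × 10¹¹) × (3.3 × 10⁻⁵)) = 0.01828 m = 18.28 mm
  B: delta = (29000 × 1^3) / (3 × (1.78 × 10¹¹) × 0.0006) = 9.051 × 10⁻⁵ m = 0.09051 mm
18.28 mm > 0.09051 mm, so A is larger.
Final answer: A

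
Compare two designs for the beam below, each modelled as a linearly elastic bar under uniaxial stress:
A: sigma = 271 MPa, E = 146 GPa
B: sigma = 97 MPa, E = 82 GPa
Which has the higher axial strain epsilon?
Model: a linearly elastic bar under uniaxial stress, so epsilon = sigma / E (SI units).
  A: epsilon = (2.71 × 10⁸) / (1.46 × 10¹¹) = 0.001856
  B: epsilon = (9.7 × 10⁷) / (8.2 × 10¹⁰) = 0.001183
0.001856 > 0.001183, so A is larger.
Final answer: A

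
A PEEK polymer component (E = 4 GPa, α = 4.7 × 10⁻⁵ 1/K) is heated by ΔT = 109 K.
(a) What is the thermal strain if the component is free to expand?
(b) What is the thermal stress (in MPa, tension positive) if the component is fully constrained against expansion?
(a) Free thermal strain ε_th = α·ΔT = (4.7 × 10⁻⁵) × 109 = 0.005123
(b) Fully constrained, the expansion is suppressed, so σ = -E·α·ΔT. Convert E = 4 GPa = 4 × 10⁹ Pa.
  σ = -(4 × 10⁹) × (4.7 × 10⁻⁵) × 109 = -2.049 × 10⁷ Pa = -20.49 MPa (compressive)
Final answer: (a) ε_th = 0.005123, (b) σ = -20.49 MPa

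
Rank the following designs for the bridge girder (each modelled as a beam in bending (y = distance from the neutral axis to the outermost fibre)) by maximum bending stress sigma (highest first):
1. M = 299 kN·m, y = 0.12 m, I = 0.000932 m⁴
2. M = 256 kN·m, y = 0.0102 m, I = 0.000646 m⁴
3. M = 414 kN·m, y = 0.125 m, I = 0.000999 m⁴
Model: a beam in bending (y = distance from the neutral axis to the outermost fibre), so sigma = (M·y) / I (SI units).
  Case 1: sigma = (299000 × 0.12) / 0.000932 = 3.85 × 10⁷ Pa = 38.5 MPa
  Case 2: sigma = (256000 × 0.0102) / 0.000646 = 4.042 × 10⁶ Pa = 4.042 MPa
  Case 3: sigma = (414000 × 0.125) / 0.000999 = 5.18 × 10⁷ Pa = 51.8 MPa
Ordering: 51.8 MPa (case 3) > 38.5 MPa (case 1) > 4.042 MPa (case 2)
Final answer: 3, 1, 2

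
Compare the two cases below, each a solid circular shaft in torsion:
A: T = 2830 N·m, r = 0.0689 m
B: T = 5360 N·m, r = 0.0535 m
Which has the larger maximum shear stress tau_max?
Model: a solid circular shaft in torsion, so tau_max = (2·T) / (π·r^3) (SI units).
  A: tau_max = (2 × 2830) / (π × 0.0689^3) = 5.508 × 10⁶ Pa = 5.508 MPa
  B: tau_max = (2 × 5360) / (π × 0.0535^3) = 2.228 × 10⁷ Pa = 22.28 MPa
22.28 MPa > 5.508 MPa, so B is larger.
Final answer: B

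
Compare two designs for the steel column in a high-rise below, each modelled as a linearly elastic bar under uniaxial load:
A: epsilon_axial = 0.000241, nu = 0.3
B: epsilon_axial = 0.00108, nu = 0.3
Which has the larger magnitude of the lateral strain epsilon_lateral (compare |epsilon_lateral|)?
Model: a linearly elastic bar under uniaxial load, so epsilon_lateral = -nu·epsilon_axial (SI units).
  A: epsilon_lateral = -(0.3 × 0.000241) = -7.23 × 10⁻⁵
  B: epsilon_lateral = -(0.3 × 0.00108) = -0.000324
|epsilon_lateral|: A = 7.23 × 10⁻⁵, B = 0.000324, so B is larger in magnitude.
Final answer: B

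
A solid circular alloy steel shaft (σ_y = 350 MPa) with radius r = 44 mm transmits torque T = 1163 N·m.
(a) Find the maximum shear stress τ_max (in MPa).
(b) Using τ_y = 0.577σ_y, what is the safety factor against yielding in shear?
(a) For a solid circular shaft, τ_max = T·r/J with J = π·r^4/2, i.e. τ_max = 2·T / (π·r^3). Convert r = 44 mm = 0.044 m.
  τ_max = (2 × 1163) / (π × 0.044^3) = 8.692 × 10⁶ Pa = 8.692 MPa
(b) τ_y = 0.577 × 350 = 201.95 MPa
  SF = τ_y/τ_max = 201.95 / 8.692 = 23.23
Final answer: (a) τ_max = 8.692 MPa, (b) SF = 23.23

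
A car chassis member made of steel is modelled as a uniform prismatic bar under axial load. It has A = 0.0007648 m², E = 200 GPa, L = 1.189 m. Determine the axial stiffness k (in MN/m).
Model: a uniform prismatic bar under axial load, so k = (A·E) / L.
Convert to SI units:
  E = 200 GPa = 2 × 10¹¹ Pa
Substitute:
  k = (0.0007648 × (2 × 10¹¹)) / 1.189
  k = 1.286 × 10⁸ N/m
Convert: k = 1.286 × 10⁸ N/m = 128.6 MN/m
Final answer: k = 128.6 MN/m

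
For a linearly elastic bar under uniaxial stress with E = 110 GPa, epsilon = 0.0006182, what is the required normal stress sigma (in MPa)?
Model: a linearly elastic bar under uniaxial stress, so epsilon = sigma / E.
Solve for sigma: sigma = epsilon·E.
Convert to SI units:
  E = 110 GPa = 1.1 × 10¹¹ Pa
Substitute:
  sigma = 0.0006182 × (1.1 × 10¹¹)
  sigma = 6.8 × 10⁷ Pa
Convert: sigma = 6.8 × 10⁷ Pa = 68 MPa
Final answer: sigma = 68 MPa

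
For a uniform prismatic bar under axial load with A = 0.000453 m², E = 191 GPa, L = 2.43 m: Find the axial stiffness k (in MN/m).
Model: a uniform prismatic bar under axial load, so k = (A·E) / L.
Convert to SI units:
  E = 191 GPa = 1.91 × 10¹¹ Pa
Substitute:
  k = (0.000453 × (1.91 × 10¹¹)) / 2.43
  k = 3.561 × 10⁷ N/m
Convert: k = 3.561 × 10⁷ N/m = 35.61 MN/m
Final answer: k = 35.61 MN/m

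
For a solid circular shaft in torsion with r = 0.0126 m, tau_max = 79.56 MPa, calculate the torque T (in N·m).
Model: a solid circular shaft in torsion, so tau_max = (2·T) / (π·r^3).
Solve for T: T = (π·tau_max·r^3) / 2.
Convert to SI units:
  tau_max = 79.56 MPa = 7.956 × 10⁷ Pa
Substitute:
  T = (π × (7.956 × 10⁷) × 0.0126^3) / 2
  T = 250 N·m
Final answer: T = 250 N·m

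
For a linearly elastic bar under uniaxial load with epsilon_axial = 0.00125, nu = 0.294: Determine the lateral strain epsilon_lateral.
Model: a linearly elastic bar under uniaxial load, so epsilon_lateral = -nu·epsilon_axial.
Substitute:
  epsilon_lateral = -(0.294 × 0.00125)
  epsilon_lateral = -0.0003675
Final answer: epsilon_lateral = -0.0003675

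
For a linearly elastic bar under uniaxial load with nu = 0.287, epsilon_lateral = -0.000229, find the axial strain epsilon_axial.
Model: a linearly elastic bar under uniaxial load, so epsilon_lateral = -nu·epsilon_axial.
Solve for epsilon_axial: epsilon_axial = -epsilon_lateral / nu.
Substitute:
  epsilon_axial = -(-0.000229) / 0.287
  epsilon_axial = 0.0007979
Final answer: epsilon_axial = 0.0007979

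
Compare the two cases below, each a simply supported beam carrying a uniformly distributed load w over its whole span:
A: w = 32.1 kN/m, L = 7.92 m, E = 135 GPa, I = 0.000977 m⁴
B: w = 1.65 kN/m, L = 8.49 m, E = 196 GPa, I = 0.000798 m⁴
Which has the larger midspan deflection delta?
Model: a simply supported beam carrying a uniformly distributed load w over its whole span, so delta = (5·w·L^4) / (384·E·I) (SI units).
  A: delta = (5 × 32100 × 7.92^4) / (384 × (1.35 × 10¹¹) × 0.000977) = 0.01247 m = 12.47 mm
  B: delta = (5 × 1650 × 8.49^4) / (384 × (1.96 × 10¹¹) × 0.000798) = 0.0007137 m = 0.7137 mm
12.47 mm > 0.7137 mm, so A is larger.
Final answer: A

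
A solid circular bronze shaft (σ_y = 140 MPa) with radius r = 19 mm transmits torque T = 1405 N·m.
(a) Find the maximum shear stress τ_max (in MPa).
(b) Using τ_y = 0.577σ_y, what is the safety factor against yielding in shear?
(a) For a solid circular shaft, τ_max = T·r/J with J = π·r^4/2, i.e. τ_max = 2·T / (π·r^3). Convert r = 19 mm = 0.019 m.
  τ_max = (2 × 1405) / (π × 0.019^3) = 1.304 × 10⁸ Pa = 130.4 MPa
(b) τ_y = 0.577 × 140 = 80.78 MPa
  SF = τ_y/τ_max = 80.78 / 130.4 = 0.6195
Final answer: (a) τ_max = 130.4 MPa, (b) SF = 0.6195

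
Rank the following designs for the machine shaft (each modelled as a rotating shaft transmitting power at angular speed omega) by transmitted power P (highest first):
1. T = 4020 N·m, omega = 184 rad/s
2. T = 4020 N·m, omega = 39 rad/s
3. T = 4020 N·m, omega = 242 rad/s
Model: a rotating shaft transmitting power at angular speed omega, so P = T·omega (SI units).
  Case 1: P = 4020 × 184 = 739700 W = 739.7 kW
  Case 2: P = 4020 × 39 = 156800 W = 156.8 kW
  Case 3: P = 4020 × 242 = 972800 W = 972.8 kW
Ordering: 972.8 kW (case 3) > 739.7 kW (case 1) > 156.8 kW (case 2)
Final answer: 3, 1, 2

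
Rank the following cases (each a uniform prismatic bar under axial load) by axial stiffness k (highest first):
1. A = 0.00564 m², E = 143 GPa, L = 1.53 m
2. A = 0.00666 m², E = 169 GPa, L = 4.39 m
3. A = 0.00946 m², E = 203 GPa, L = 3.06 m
Model: a uniform prismatic bar under axial load, so k = (A·E) / L (SI units).
  Case 1: k = (0.00564 × (1.43 × 10¹¹)) / 1.53 = 5.271 × 10⁸ N/m = 527.1 MN/m
  Case 2: k = (0.00666 × (1.69 × 10¹¹)) / 4.39 = 2.564 × 10⁸ N/m = 256.4 MN/m
  Case 3: k = (0.00946 × (2.03 × 10¹¹)) / 3.06 = 6.276 × 10⁸ N/m = 627.6 MN/m
Ordering: 627.6 MN/m (case 3) > 527.1 MN/m (case 1) > 256.4 MN/m (case 2)
Final answer: 3, 1, 2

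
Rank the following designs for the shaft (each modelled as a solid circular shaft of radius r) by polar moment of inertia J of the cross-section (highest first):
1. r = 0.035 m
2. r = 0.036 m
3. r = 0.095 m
Model: a solid circular shaft of radius r, so J = (π·r^4) / 2 (SI units).
  Case 1: J = (π × 0.035^4) / 2 = 2.357 × 10⁻⁶ m⁴
  Case 2: J = (π × 0.036^4) / 2 = 2.638 × 10⁻⁶ m⁴
  Case 3: J = (π × 0.095^4) / 2 = 0.0001279 m⁴
Ordering: 0.0001279 m⁴ (case 3) > 2.638 × 10⁻⁶ m⁴ (case 2) > 2.357 × 10⁻⁶ m⁴ (case 1)
Final answer: 3, 2, 1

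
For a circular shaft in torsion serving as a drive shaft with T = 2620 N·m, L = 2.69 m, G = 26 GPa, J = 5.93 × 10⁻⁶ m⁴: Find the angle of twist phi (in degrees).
Model: a circular shaft in torsion, so phi = (T·L) / (G·J).
Convert to SI units:
  G = 26 GPa = 2.6 × 10¹⁰ Pa
Substitute:
  phi = (2620 × 2.69) / ((2.6 × 10¹⁰) × (5.93 × 10⁻⁶))
  phi = 0.04571 rad
Convert to degrees: phi = 0.04571 × 180/π = 2.619°
Final answer: phi = 2.619°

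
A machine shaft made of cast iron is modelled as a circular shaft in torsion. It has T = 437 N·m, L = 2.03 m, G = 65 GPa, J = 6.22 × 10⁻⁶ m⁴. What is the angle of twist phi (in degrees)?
Model: a circular shaft in torsion, so phi = (T·L) / (G·J).
Convert to SI units:
  G = 65 GPa = 6.5 × 10¹⁰ Pa
Substitute:
  phi = (437 × 2.03) / ((6.5 × 10¹⁰) × (6.22 × 10⁻⁶))
  phi = 0.002194 rad
Convert to degrees: phi = 0.002194 × 180/π = 0.1257°
Final answer: phi = 0.1257°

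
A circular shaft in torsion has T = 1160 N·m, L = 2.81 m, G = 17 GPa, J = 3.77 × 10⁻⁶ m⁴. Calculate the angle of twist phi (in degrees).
Model: a circular shaft in torsion, so phi = (T·L) / (G·J).
Convert to SI units:
  G = 17 GPa = 1.7 × 10¹⁰ Pa
Substitute:
  phi = (1160 × 2.81) / ((1.7 × 10¹⁰) × (3.77 × 10⁻⁶))
  phi = 0.05086 rad
Convert to degrees: phi = 0.05086 × 180/π = 2.914°
Final answer: phi = 2.914°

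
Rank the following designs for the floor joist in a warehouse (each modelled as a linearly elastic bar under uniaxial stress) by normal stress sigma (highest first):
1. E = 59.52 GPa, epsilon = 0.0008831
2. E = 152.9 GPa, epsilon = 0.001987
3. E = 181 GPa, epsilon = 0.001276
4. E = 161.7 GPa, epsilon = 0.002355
Model: a linearly elastic bar under uniaxial stress, so sigma = E·epsilon (SI units).
  Case 1: sigma = (5.952 × 10¹⁰) × 0.0008831 = 5.256 × 10⁷ Pa = 52.56 MPa
  Case 2: sigma = (1.529 × 10¹¹) × 0.001987 = 3.038 × 10⁸ Pa = 303.8 MPa
  Case 3: sigma = (1.81 × 10¹¹) × 0.001276 = 2.31 × 10⁸ Pa = 231 MPa
  Case 4: sigma = (1.617 × 10¹¹) × 0.002355 = 3.808 × 10⁸ Pa = 380.8 MPa
Ordering: 380.8 MPa (case 4) > 303.8 MPa (case 2) > 231 MPa (case 3) > 52.56 MPa (case 1)
Final answer: 4, 2, 3, 1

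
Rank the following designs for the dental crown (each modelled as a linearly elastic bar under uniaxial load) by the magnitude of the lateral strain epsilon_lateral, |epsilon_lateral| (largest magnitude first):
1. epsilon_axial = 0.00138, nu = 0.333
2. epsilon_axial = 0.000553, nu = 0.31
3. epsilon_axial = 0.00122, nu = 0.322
Model: a linearly elastic bar under uniaxial load, so epsilon_lateral = -nu·epsilon_axial (SI units).
  Case 1: epsilon_lateral = -(0.333 × 0.00138) = -0.0004595
  Case 2: epsilon_lateral = -(0.31 × 0.000553) = -0.0001714
  Case 3: epsilon_lateral = -(0.322 × 0.00122) = -0.0003928
Ordering by |epsilon_lateral|: 0.0004595 (case 1) > 0.0003928 (case 3) > 0.0001714 (case 2)
Final answer: 1, 3, 2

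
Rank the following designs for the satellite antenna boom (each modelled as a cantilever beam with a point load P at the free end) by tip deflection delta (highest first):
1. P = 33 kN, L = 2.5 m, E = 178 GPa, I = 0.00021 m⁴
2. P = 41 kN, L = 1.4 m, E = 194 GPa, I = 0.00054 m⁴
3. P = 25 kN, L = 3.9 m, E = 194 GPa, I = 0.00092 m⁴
Model: a cantilever beam with a point load P at the free end, so delta = (P·L^3) / (3·E·I) (SI units).
  Case 1: delta = (33000 × 2.5^3) / (3 × (1.78 × 10¹¹) × 0.00021) = 0.004598 m = 4.598 mm
  Case 2: delta = (41000 × 1.4^3) / (3 × (1.94 × 10¹¹) × 0.00054) = 0.000358 m = 0.358 mm
  Case 3: delta = (25000 × 3.9^3) / (3 × (1.94 × 10¹¹) × 0.00092) = 0.00277 m = 2.77 mm
Ordering: 4.598 mm (case 1) > 2.77 mm (case 3) > 0.358 mm (case 2)
Final answer: 1, 3, 2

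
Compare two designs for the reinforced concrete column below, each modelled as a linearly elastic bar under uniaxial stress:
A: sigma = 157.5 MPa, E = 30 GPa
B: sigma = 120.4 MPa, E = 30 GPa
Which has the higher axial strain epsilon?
Model: a linearly elastic bar under uniaxial stress, so epsilon = sigma / E (SI units).
  A: epsilon = (1.575 × 10⁸) / (3 × 10¹⁰) = 0.00525
  B: epsilon = (1.204 × 10⁸) / (3 × 10¹⁰) = 0.004013
0.00525 > 0.004013, so A is larger.
Final answer: A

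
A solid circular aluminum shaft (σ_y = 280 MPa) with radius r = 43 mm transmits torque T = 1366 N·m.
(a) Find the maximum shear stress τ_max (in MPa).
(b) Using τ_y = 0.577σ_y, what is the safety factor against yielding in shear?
(a) For a solid circular shaft, τ_max = T·r/J with J = π·r^4/2, i.e. τ_max = 2·T / (π·r^3). Convert r = 43 mm = 0.043 m.
  τ_max = (2 × 1366) / (π × 0.043^3) = 1.094 × 10⁷ Pa = 10.94 MPa
(b) τ_y = 0.577 × 280 = 161.56 MPa
  SF = τ_y/τ_max = 161.56 / 10.94 = 14.77
Final answer: (a) τ_max = 10.94 MPa, (b) SF = 14.77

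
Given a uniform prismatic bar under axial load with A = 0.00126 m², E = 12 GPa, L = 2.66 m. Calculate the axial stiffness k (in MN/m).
Model: a uniform prismatic bar under axial load, so k = (A·E) / L.
Convert to SI units:
  E = 12 GPa = 1.2 × 10¹⁰ Pa
Substitute:
  k = (0.00126 × (1.2 × 10¹⁰)) / 2.66
  k = 5.684 × 10⁶ N/m
Convert: k = 5.684 × 10⁶ N/m = 5.684 MN/m
Final answer: k = 5.684 MN/m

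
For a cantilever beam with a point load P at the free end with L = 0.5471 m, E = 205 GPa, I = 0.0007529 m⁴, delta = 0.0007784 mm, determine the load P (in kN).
Model: a cantilever beam with a point load P at the free end, so delta = (P·L^3) / (3·E·I).
Solve for P: P = (3·delta·E·I) / L^3.
Convert to SI units:
  E = 205 GPa = 2.05 × 10¹¹ Pa
  delta = 0.0007784 mm = 7.784 × 10⁻⁷ m
Substitute:
  P = (3 × (7.784 × 10⁻⁷) × (2.05 × 10¹¹) × 0.0007529) / 0.5471^3
  P = 2201 N
Convert: P = 2201 N = 2.201 kN
Final answer: P = 2.201 kN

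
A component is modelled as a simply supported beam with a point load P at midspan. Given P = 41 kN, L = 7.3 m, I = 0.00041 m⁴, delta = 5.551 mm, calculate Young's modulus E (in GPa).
Model: a simply supported beam with a point load P at midspan, so delta = (P·L^3) / (48·E·I).
Solve for E: E = (P·L^3) / (48·delta·I).
Convert to SI units:
  P = 41 kN = 41000 N
  delta = 5.551 mm = 0.005551 m
Substitute:
  E = (41000 × 7.3^3) / (48 × 0.005551 × 0.00041)
  E = 1.46 × 10¹¹ Pa
Convert: E = 1.46 × 10¹¹ Pa = 146 GPa
Final answer: E = 146 GPa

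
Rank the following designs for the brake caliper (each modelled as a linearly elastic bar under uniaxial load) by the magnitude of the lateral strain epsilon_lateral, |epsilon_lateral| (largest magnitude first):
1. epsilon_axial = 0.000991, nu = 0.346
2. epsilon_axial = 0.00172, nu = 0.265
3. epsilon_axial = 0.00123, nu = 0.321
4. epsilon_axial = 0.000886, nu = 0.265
Model: a linearly elastic bar under uniaxial load, so epsilon_lateral = -nu·epsilon_axial (SI units).
  Case 1: epsilon_lateral = -(0.346 × 0.000991) = -0.0003429
  Case 2: epsilon_lateral = -(0.265 × 0.00172) = -0.0004558
  Case 3: epsilon_lateral = -(0.321 × 0.00123) = -0.0003948
  Case 4: epsilon_lateral = -(0.265 × 0.000886) = -0.0002348
Ordering by |epsilon_lateral|: 0.0004558 (case 2) > 0.0003948 (case 3) > 0.0003429 (case 1) > 0.0002348 (case 4)
Final answer: 2, 3, 1, 4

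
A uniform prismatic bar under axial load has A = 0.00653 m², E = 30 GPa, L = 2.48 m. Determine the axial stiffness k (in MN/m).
Model: a uniform prismatic bar under axial load, so k = (A·E) / L.
Convert to SI units:
  E = 30 GPa = 3 × 10¹⁰ Pa
Substitute:
  k = (0.00653 × (3 × 10¹⁰)) / 2.48
  k = 7.899 × 10⁷ N/m
Convert: k = 7.899 × 10⁷ N/m = 78.99 MN/m
Final answer: k = 78.99 MN/m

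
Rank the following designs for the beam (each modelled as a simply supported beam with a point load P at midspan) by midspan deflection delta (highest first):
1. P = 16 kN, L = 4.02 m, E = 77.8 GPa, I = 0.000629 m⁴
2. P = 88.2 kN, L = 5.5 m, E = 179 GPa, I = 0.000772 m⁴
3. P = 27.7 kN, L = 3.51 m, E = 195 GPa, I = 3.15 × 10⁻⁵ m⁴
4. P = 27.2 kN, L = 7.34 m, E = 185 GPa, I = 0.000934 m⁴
Model: a simply supported beam with a point load P at midspan, so delta = (P·L^3) / (48·E·I) (SI units).
  Case 1: delta = (16000 × 4.02^3) / (48 × (7.78 × 10¹⁰) × 0.000629) = 0.0004425 m = 0.4425 mm
  Case 2: delta = (88200 × 5.5^3) / (48 × (1.79 × 10¹¹) × 0.000772) = 0.002212 m = 2.212 mm
  Case 3: delta = (27700 × 3.51^3) / (48 × (1.95 × 10¹¹) × (3.15 × 10⁻⁵)) = 0.004063 m = 4.063 mm
  Case 4: delta = (27200 × 7.34^3) / (48 × (1.85 × 10¹¹) × 0.000934) = 0.001297 m = 1.297 mm
Ordering: 4.063 mm (case 3) > 2.212 mm (case 2) > 1.297 mm (case 4) > 0.4425 mm (case 1)
Final answer: 3, 2, 4, 1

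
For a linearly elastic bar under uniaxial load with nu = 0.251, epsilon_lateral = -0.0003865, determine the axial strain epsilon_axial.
Model: a linearly elastic bar under uniaxial load, so epsilon_lateral = -nu·epsilon_axial.
Solve for epsilon_axial: epsilon_axial = -epsilon_lateral / nu.
Substitute:
  epsilon_axial = -(-0.0003865) / 0.251
  epsilon_axial = 0.00154
Final answer: epsilon_axial = 0.00154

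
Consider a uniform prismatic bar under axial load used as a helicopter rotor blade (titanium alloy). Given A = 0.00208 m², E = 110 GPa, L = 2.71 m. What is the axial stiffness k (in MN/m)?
Model: a uniform prismatic bar under axial load, so k = (A·E) / L.
Convert to SI units:
  E = 110 GPa = 1.1 × 10¹¹ Pa
Substitute:
  k = (0.00208 × (1.1 × 10¹¹)) / 2.71
  k = 8.443 × 10⁷ N/m
Convert: k = 8.443 × 10⁷ N/m = 84.43 MN/m
Final answer: k = 84.43 MN/m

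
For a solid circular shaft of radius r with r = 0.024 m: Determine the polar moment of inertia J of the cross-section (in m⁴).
Model: a solid circular shaft of radius r, so J = (π·r^4) / 2.
Substitute:
  J = (π × 0.024^4) / 2
  J = 5.212 × 10⁻⁷ m⁴
Final answer: J = 5.212 × 10⁻⁷ m⁴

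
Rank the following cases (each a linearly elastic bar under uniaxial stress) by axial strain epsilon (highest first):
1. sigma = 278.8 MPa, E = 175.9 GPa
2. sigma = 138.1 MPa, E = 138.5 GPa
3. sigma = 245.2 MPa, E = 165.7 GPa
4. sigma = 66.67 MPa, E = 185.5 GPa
Model: a linearly elastic bar under uniaxial stress, so epsilon = sigma / E (SI units).
  Case 1: epsilon = (2.788 × 10⁸) / (1.759 × 10¹¹) = 0.001585
  Case 2: epsilon = (1.381 × 10⁸) / (1.385 × 10¹¹) = 0.0009971
  Case 3: epsilon = (2.452 × 10⁸) / (1.657 × 10¹¹) = 0.00148
  Case 4: epsilon = (6.667 × 10⁷) / (1.855 × 10¹¹) = 0.0003594
Ordering: 0.001585 (case 1) > 0.00148 (case 3) > 0.0009971 (case 2) > 0.0003594 (case 4)
Final answer: 1, 3, 2, 4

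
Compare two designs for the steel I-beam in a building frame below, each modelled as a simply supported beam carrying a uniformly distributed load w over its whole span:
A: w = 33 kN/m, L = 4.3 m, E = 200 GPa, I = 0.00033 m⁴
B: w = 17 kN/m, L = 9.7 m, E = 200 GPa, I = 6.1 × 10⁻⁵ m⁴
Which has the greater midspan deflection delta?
Model: a simply supported beam carrying a uniformly distributed load w over its whole span, so delta = (5·w·L^4) / (384·E·I) (SI units).
  A: delta = (5 × 33000 × 4.3^4) / (384 × (2 × 10¹¹) × 0.00033) = 0.002226 m = 2.226 mm
  B: delta = (5 × 17000 × 9.7^4) / (384 × (2 × 10¹¹) × (6.1 × 10⁻⁵)) = 0.1606 m = 160.6 mm
160.6 mm > 2.226 mm, so B is larger.
Final answer: B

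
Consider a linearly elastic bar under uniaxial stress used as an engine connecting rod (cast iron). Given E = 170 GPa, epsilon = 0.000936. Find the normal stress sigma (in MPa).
Model: a linearly elastic bar under uniaxial stress, so sigma = E·epsilon.
Convert to SI units:
  E = 170 GPa = 1.7 × 10¹¹ Pa
Substitute:
  sigma = (1.7 × 10¹¹) × 0.000936
  sigma = 1.591 × 10⁸ Pa
Convert: sigma = 1.591 × 10⁸ Pa = 159.1 MPa
Final answer: sigma = 159.1 MPa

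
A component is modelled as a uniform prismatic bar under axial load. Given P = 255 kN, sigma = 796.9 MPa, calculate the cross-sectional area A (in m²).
Model: a uniform prismatic bar under axial load, so sigma = P / A.
Solve for A: A = P / sigma.
Convert to SI units:
  P = 255 kN = 255000 N
  sigma = 796.9 MPa = 7.969 × 10⁸ Pa
Substitute:
  A = 255000 / (7.969 × 10⁸)
  A = 0.00032 m²
Final answer: A = 0.00032 m²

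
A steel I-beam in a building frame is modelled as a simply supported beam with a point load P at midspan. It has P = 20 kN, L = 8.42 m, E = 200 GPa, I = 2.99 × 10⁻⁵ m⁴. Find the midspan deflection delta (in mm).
Model: a simply supported beam with a point load P at midspan, so delta = (P·L^3) / (48·E·I).
Convert to SI units:
  P = 20 kN = 20000 N
  E = 200 GPa = 2 × 10¹¹ Pa
Substitute:
  delta = (20000 × 8.42^3) / (48 × (2 × 10¹¹) × (2.99 × 10⁻⁵))
  delta = 0.04159 m
Convert: delta = 0.04159 m = 41.59 mm
Final answer: delta = 41.59 mm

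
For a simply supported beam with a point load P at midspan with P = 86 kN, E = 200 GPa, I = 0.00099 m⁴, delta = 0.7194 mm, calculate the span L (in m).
Model: a simply supported beam with a point load P at midspan, so delta = (P·L^3) / (48·E·I).
Solve for L: L = ((48·delta·E·I) / P)^(1/3).
Convert to SI units:
  P = 86 kN = 86000 N
  E = 200 GPa = 2 × 10¹¹ Pa
  delta = 0.7194 mm = 0.0007194 m
Substitute:
  L = ((48 × 0.0007194 × (2 × 10¹¹) × 0.00099) / 86000)^(1/3)
  L = 4.3 m
Final answer: L = 4.3 m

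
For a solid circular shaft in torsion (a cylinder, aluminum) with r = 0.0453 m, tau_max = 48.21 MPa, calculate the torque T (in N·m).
Model: a solid circular shaft in torsion, so tau_max = (2·T) / (π·r^3).
Solve for T: T = (π·tau_max·r^3) / 2.
Convert to SI units:
  tau_max = 48.21 MPa = 4.821 × 10⁷ Pa
Substitute:
  T = (π × (4.821 × 10⁷) × 0.0453^3) / 2
  T = 7040 N·m
Final answer: T = 7040 N·m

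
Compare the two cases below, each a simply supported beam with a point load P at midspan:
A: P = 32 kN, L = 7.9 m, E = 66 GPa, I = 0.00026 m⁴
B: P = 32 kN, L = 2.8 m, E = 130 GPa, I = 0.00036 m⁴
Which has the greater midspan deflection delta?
Model: a simply supported beam with a point load P at midspan, so delta = (P·L^3) / (48·E·I) (SI units).
  A: delta = (32000 × 7.9^3) / (48 × (6.6 × 10¹⁰) × 0.00026) = 0.01915 m = 19.15 mm
  B: delta = (32000 × 2.8^3) / (48 × (1.3 × 10¹¹) × 0.00036) = 0.0003127 m = 0.3127 mm
19.15 mm > 0.3127 mm, so A is larger.
Final answer: A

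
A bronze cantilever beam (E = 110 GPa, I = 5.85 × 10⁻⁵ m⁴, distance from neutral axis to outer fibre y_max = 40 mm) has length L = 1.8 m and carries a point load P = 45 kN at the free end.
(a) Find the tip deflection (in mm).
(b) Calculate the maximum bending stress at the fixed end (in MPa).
(a) Tip deflection of a cantilever with an end point load: δ = P·L^3 / (3·E·I). Convert P = 45 kN = 45000 N, E = 110 GPa = 1.1 × 10¹¹ Pa.
  δ = (45000 × 1.8^3) / (3 × (1.1 × 10¹¹) × (5.85 × 10⁻⁵)) = 0.01359 m = 13.59 mm
(b) Maximum bending moment at the fixed end: M = P·L = 45000 × 1.8 = 81000 N·m. Convert y_max = 40 mm = 0.04 m.
  σ = M·y_max / I = (81000 × 0.04) / (5.85 × 10⁻⁵) = 5.538 × 10⁷ Pa = 55.38 MPa
Final answer: (a) δ = 13.59 mm, (b) σ = 55.38 MPa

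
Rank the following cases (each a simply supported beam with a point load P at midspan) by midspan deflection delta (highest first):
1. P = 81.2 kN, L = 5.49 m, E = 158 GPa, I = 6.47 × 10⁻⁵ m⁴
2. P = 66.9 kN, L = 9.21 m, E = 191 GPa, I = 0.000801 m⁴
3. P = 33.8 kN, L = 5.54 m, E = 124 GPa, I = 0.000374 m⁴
Model: a simply supported beam with a point load P at midspan, so delta = (P·L^3) / (48·E·I) (SI units).
  Case 1: delta = (81200 × 5.49^3) / (48 × (1.58 × 10¹¹) × (6.47 × 10⁻⁵)) = 0.02738 m = 27.38 mm
  Case 2: delta = (66900 × 9.21^3) / (48 × (1.91 × 10¹¹) × 0.000801) = 0.007117 m = 7.117 mm
  Case 3: delta = (33800 × 5.54^3) / (48 × (1.24 × 10¹¹) × 0.000374) = 0.002582 m = 2.582 mm
Ordering: 27.38 mm (case 1) > 7.117 mm (case 2) > 2.582 mm (case 3)
Final answer: 1, 2, 3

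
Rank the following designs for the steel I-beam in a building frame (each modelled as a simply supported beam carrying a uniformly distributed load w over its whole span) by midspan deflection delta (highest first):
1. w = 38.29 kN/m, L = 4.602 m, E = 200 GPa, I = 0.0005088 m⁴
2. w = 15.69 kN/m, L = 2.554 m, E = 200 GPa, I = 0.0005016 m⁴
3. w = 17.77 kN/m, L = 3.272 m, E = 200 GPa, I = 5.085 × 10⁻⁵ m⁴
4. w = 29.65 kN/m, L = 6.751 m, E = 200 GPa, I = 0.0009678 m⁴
Model: a simply supported beam carrying a uniformly distributed load w over its whole span, so delta = (5·w·L^4) / (384·E·I) (SI units).
  Case 1: delta = (5 × 38290 × 4.602^4) / (384 × (2 × 10¹¹) × 0.0005088) = 0.002198 m = 2.198 mm
  Case 2: delta = (5 × 15690 × 2.554^4) / (384 × (2 × 10¹¹) × 0.0005016) = 8.665 × 10⁻⁵ m = 0.08665 mm
  Case 3: delta = (5 × 17770 × 3.272^4) / (384 × (2 × 10¹¹) × (5.085 × 10⁻⁵)) = 0.002608 m = 2.608 mm
  Case 4: delta = (5 × 29650 × 6.751^4) / (384 × (2 × 10¹¹) × 0.0009678) = 0.004143 m = 4.143 mm
Ordering: 4.143 mm (case 4) > 2.608 mm (case 3) > 2.198 mm (case 1) > 0.08665 mm (case 2)
Final answer: 4, 3, 1, 2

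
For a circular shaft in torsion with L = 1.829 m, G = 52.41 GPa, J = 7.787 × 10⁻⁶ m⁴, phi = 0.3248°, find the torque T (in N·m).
Model: a circular shaft in torsion, so phi = (T·L) / (G·J).
Solve for T: T = (phi·G·J) / L.
Convert to SI units:
  G = 52.41 GPa = 5.241 × 10¹⁰ Pa
  phi = 0.3248° = 0.005669 rad
Substitute:
  T = (0.005669 × (5.241 × 10¹⁰) × (7.787 × 10⁻⁶)) / 1.829
  T = 1265 N·m
Final answer: T = 1265 N·m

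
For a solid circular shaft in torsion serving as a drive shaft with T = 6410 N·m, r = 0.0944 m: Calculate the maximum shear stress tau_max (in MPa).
Model: a solid circular shaft in torsion, so tau_max = (2·T) / (π·r^3).
Substitute:
  tau_max = (2 × 6410) / (π × 0.0944^3)
  tau_max = 4.851 × 10⁶ Pa
Convert: tau_max = 4.851 × 10⁶ Pa = 4.851 MPa
Final answer: tau_max = 4.851 MPa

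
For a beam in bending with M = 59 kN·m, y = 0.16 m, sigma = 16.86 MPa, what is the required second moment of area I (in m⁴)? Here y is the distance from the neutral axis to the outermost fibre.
Model: a beam in bending, so sigma = (M·y) / I.
Solve for I: I = (M·y) / sigma.
Convert to SI units:
  M = 59 kN·m = 59000 N·m
  sigma = 16.86 MPa = 1.686 × 10⁷ Pa
Substitute:
  I = (59000 × 0.16) / (1.686 × 10⁷)
  I = 0.0005599 m⁴
Final answer: I = 0.0005599 m⁴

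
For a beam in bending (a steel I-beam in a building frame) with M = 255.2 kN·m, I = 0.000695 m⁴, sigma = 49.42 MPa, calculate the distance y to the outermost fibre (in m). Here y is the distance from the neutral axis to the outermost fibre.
Model: a beam in bending, so sigma = (M·y) / I.
Solve for y: y = (sigma·I) / M.
Convert to SI units:
  M = 255.2 kN·m = 255200 N·m
  sigma = 49.42 MPa = 4.942 × 10⁷ Pa
Substitute:
  y = ((4.942 × 10⁷) × 0.000695) / 255200
  y = 0.1346 m
Final answer: y = 0.1346 m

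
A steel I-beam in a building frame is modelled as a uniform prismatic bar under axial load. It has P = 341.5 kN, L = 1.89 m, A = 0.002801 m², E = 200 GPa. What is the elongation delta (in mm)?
Model: a uniform prismatic bar under axial load, so delta = (P·L) / (A·E).
Convert to SI units:
  P = 341.5 kN = 341500 N
  E = 200 GPa = 2 × 10¹¹ Pa
Substitute:
  delta = (341500 × 1.89) / (0.002801 × (2 × 10¹¹))
  delta = 0.001152 m
Convert: delta = 0.001152 m = 1.152 mm
Final answer: delta = 1.152 mm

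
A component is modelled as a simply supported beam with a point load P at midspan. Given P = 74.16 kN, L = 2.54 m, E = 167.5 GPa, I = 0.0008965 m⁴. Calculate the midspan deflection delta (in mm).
Model: a simply supported beam with a point load P at midspan, so delta = (P·L^3) / (48·E·I).
Convert to SI units:
  P = 74.16 kN = 74160 N
  E = 167.5 GPa = 1.675 × 10¹¹ Pa
Substitute:
  delta = (74160 × 2.54^3) / (48 × (1.675 × 10¹¹) × 0.0008965)
  delta = 0.0001686 m
Convert: delta = 0.0001686 m = 0.1686 mm
Final answer: delta = 0.1686 mm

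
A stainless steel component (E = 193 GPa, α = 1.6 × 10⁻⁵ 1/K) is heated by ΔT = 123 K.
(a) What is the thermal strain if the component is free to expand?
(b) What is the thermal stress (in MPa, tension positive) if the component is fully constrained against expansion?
(a) Free thermal strain ε_th = α·ΔT = (1.6 × 10⁻⁵) × 123 = 0.001968
(b) Fully constrained, the expansion is suppressed, so σ = -E·α·ΔT. Convert E = 193 GPa = 1.93 × 10¹¹ Pa.
  σ = -(1.93 × 10¹¹) × (1.6 × 10⁻⁵) × 123 = -3.798 × 10⁸ Pa = -379.8 MPa (compressive)
Final answer: (a) ε_th = 0.001968, (b) σ = -379.8 MPa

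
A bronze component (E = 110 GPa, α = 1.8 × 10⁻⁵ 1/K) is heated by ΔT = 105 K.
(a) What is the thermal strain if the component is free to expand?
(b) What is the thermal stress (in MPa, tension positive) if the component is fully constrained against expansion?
(a) Free thermal strain ε_th = α·ΔT = (1.8 × 10⁻⁵) × 105 = 0.00189
(b) Fully constrained, the expansion is suppressed, so σ = -E·α·ΔT. Convert E = 110 GPa = 1.1 × 10¹¹ Pa.
  σ = -(1.1 × 10¹¹) × (1.8 × 10⁻⁵) × 105 = -2.079 × 10⁸ Pa = -207.9 MPa (compressive)
Final answer: (a) ε_th = 0.00189, (b) σ = -207.9 MPa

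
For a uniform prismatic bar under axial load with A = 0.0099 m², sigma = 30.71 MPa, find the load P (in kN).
Model: a uniform prismatic bar under axial load, so sigma = P / A.
Solve for P: P = sigma·A.
Convert to SI units:
  sigma = 30.71 MPa = 3.071 × 10⁷ Pa
Substitute:
  P = (3.071 × 10⁷) × 0.0099
  P = 304000 N
Convert: P = 304000 N = 304 kN
Final answer: P = 304 kN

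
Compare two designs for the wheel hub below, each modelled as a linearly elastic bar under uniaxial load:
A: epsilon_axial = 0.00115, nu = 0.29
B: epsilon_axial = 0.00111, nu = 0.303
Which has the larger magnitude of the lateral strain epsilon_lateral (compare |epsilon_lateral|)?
Model: a linearly elastic bar under uniaxial load, so epsilon_lateral = -nu·epsilon_axial (SI units).
  A: epsilon_lateral = -(0.29 × 0.00115) = -0.0003335
  B: epsilon_lateral = -(0.303 × 0.00111) = -0.0003363
|epsilon_lateral|: A = 0.0003335, B = 0.0003363, so B is larger in magnitude.
Final answer: B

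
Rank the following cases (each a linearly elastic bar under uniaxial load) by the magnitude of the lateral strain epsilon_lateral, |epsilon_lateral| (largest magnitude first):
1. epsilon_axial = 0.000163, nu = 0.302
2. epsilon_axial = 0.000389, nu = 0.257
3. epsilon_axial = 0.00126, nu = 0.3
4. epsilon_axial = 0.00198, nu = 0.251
Model: a linearly elastic bar under uniaxial load, so epsilon_lateral = -nu·epsilon_axial (SI units).
  Case 1: epsilon_lateral = -(0.302 × 0.000163) = -4.923 × 10⁻⁵
  Case 2: epsilon_lateral = -(0.257 × 0.000389) = -9.997 × 10⁻⁵
  Case 3: epsilon_lateral = -(0.3 × 0.00126) = -0.000378
  Case 4: epsilon_lateral = -(0.251 × 0.00198) = -0.000497
Ordering by |epsilon_lateral|: 0.000497 (case 4) > 0.000378 (case 3) > 9.997 × 10⁻⁵ (case 2) > 4.923 × 10⁻⁵ (case 1)
Final answer: 4, 3, 2, 1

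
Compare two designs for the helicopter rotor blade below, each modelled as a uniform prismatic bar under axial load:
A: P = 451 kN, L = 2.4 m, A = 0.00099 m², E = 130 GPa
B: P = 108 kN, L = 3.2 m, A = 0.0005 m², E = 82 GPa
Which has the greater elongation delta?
Model: a uniform prismatic bar under axial load, so delta = (P·L) / (A·E) (SI units).
  A: delta = (451000 × 2.4) / (0.00099 × (1.3 × 10¹¹)) = 0.00841 m = 8.41 mm
  B: delta = (108000 × 3.2) / (0.0005 × (8.2 × 10¹⁰)) = 0.008429 m = 8.429 mm
8.429 mm > 8.41 mm, so B is larger.
Final answer: B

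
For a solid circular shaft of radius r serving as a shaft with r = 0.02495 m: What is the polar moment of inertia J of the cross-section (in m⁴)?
Model: a solid circular shaft of radius r, so J = (π·r^4) / 2.
Substitute:
  J = (π × 0.02495^4) / 2
  J = 6.087 × 10⁻⁷ m⁴
Final answer: J = 6.087 × 10⁻⁷ m⁴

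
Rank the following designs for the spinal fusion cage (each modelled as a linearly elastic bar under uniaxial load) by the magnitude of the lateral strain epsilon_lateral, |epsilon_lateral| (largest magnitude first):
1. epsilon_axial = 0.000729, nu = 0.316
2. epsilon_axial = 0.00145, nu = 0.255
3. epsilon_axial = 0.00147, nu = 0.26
Model: a linearly elastic bar under uniaxial load, so epsilon_lateral = -nu·epsilon_axial (SI units).
  Case 1: epsilon_lateral = -(0.316 × 0.000729) = -0.0002304
  Case 2: epsilon_lateral = -(0.255 × 0.00145) = -0.0003697
  Case 3: epsilon_lateral = -(0.26 × 0.00147) = -0.0003822
Ordering by |epsilon_lateral|: 0.0003822 (case 3) > 0.0003697 (case 2) > 0.0002304 (case 1)
Final answer: 3, 2, 1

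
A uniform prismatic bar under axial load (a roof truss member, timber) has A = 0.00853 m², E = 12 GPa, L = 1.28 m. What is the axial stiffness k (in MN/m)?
Model: a uniform prismatic bar under axial load, so k = (A·E) / L.
Convert to SI units:
  E = 12 GPa = 1.2 × 10¹⁰ Pa
Substitute:
  k = (0.00853 × (1.2 × 10¹⁰)) / 1.28
  k = 7.997 × 10⁷ N/m
Convert: k = 7.997 × 10⁷ N/m = 79.97 MN/m
Final answer: k = 79.97 MN/m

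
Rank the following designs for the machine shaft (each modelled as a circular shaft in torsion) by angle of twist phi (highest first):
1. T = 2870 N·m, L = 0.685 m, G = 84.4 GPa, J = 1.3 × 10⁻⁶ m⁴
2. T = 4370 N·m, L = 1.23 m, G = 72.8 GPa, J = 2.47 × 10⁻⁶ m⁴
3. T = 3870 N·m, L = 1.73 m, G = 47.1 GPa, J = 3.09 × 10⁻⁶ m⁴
Model: a circular shaft in torsion, so phi = (T·L) / (G·J) (SI units).
  Case 1: phi = (2870 × 0.685) / ((8.44 × 10¹⁰) × (1.3 × 10⁻⁶)) = 0.01792 rad = 1.027°
  Case 2: phi = (4370 × 1.23) / ((7.28 × 10¹⁰) × (2.47 × 10⁻⁶)) = 0.02989 rad = 1.713°
  Case 3: phi = (3870 × 1.73) / ((4.71 × 10¹⁰) × (3.09 × 10⁻⁶)) = 0.046 rad = 2.636°
Ordering: 2.636° (case 3) > 1.713° (case 2) > 1.027° (case 1)
Final answer: 3, 2, 1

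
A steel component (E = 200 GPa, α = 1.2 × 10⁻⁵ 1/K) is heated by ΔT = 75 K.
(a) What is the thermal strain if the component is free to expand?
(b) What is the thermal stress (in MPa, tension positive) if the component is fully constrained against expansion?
(a) Free thermal strain ε_th = α·ΔT = (1.2 × 10⁻⁵) × 75 = 0.0009
(b) Fully constrained, the expansion is suppressed, so σ = -E·α·ΔT. Convert E = 200 GPa = 2 × 10¹¹ Pa.
  σ = -(2 × 10¹¹) × (1.2 × 10⁻⁵) × 75 = -1.8 × 10⁸ Pa = -180 MPa (compressive)
Final answer: (a) ε_th = 0.0009, (b) σ = -180 MPa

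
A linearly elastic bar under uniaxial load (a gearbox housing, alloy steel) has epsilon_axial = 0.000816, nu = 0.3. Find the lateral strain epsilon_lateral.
Model: a linearly elastic bar under uniaxial load, so epsilon_lateral = -nu·epsilon_axial.
Substitute:
  epsilon_lateral = -(0.3 × 0.000816)
  epsilon_lateral = -0.0002448
Final answer: epsilon_lateral = -0.0002448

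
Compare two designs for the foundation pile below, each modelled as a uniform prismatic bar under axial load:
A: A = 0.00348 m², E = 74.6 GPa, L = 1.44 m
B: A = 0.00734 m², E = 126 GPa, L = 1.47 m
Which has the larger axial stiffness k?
Model: a uniform prismatic bar under axial load, so k = (A·E) / L (SI units).
  A: k = (0.00348 × (7.46 × 10¹⁰)) / 1.44 = 1.803 × 10⁸ N/m = 180.3 MN/m
  B: k = (0.00734 × (1.26 × 10¹¹)) / 1.47 = 6.291 × 10⁸ N/m = 629.1 MN/m
629.1 MN/m > 180.3 MN/m, so B is larger.
Final answer: B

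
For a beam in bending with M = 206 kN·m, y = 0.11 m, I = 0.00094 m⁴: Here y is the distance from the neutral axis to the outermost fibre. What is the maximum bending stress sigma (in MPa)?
Model: a beam in bending, so sigma = (M·y) / I.
Convert to SI units:
  M = 206 kN·m = 206000 N·m
Substitute:
  sigma = (206000 × 0.11) / 0.00094
  sigma = 2.411 × 10⁷ Pa
Convert: sigma = 2.411 × 10⁷ Pa = 24.11 MPa
Final answer: sigma = 24.11 MPa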